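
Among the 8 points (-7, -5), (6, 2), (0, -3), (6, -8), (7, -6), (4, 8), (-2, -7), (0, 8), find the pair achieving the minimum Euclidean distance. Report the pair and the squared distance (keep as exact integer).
Pair = ((6, -8), (7, -6)); squared distance = 5

Compute all C(8, 2) = 28 pairwise squared distances (x_i − x_j)² + (y_i − y_j)². The minimum is 5, attained by the pair ((6, -8), (7, -6)).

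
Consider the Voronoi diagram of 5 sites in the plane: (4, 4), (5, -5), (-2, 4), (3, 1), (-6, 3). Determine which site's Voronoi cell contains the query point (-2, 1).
Nearest site = (-2, 4)

The Voronoi cell of site s contains exactly those query points closer to s than to any other site. Compute squared distances from q = (-2, 1) to each site:
  (-2 − -2)² + (4 − 1)² = 9
  (-6 − -2)² + (3 − 1)² = 20
  (3 − -2)² + (1 − 1)² = 25
  (4 − -2)² + (4 − 1)² = 45
  (5 − -2)² + (-5 − 1)² = 85
Minimum is attained by (-2, 4), so q lies in its Voronoi cell.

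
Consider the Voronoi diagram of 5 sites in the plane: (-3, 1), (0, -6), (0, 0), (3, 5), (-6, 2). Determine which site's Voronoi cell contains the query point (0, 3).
Nearest site = (0, 0)

The Voronoi cell of site s contains exactly those query points closer to s than to any other site. Compute squared distances from q = (0, 3) to each site:
  (0 − 0)² + (0 − 3)² = 9
  (-3 − 0)² + (1 − 3)² = 13
  (3 − 0)² + (5 − 3)² = 13
  (-6 − 0)² + (2 − 3)² = 37
  (0 − 0)² + (-6 − 3)² = 81
Minimum is attained by (0, 0), so q lies in its Voronoi cell.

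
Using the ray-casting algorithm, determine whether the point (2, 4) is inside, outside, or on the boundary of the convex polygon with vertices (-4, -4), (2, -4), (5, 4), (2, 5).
The point (2, 4) lies strictly inside the polygon

Cast a horizontal ray to the right from the query point and count how many polygon edges it crosses (each edge strictly once or zero times, handled with the usual half-open convention). 
Parity of crossings → odd ⇒ inside.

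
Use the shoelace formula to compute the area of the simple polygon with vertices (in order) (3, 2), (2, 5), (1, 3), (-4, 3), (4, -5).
Area = 29

Shoelace formula: Area = (1/2) |Σ_i (x_i · y_{i+1} − x_{i+1} · y_i)| (indices mod n). Compute each cross term:
  (3)(5) − (2)(2) = 11
  (2)(3) − (1)(5) = 1
  (1)(3) − (-4)(3) = 15
  (-4)(-5) − (4)(3) = 8
  (4)(2) − (3)(-5) = 23
Sum = 58, so (signed) Area = 58/2 = 29, |Area| = 29.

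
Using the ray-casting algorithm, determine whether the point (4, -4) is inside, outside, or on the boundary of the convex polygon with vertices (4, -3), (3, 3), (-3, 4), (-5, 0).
The point (4, -4) lies strictly outside the polygon

Cast a horizontal ray to the right from the query point and count how many polygon edges it crosses (each edge strictly once or zero times, handled with the usual half-open convention). 
Parity of crossings → even ⇒ outside.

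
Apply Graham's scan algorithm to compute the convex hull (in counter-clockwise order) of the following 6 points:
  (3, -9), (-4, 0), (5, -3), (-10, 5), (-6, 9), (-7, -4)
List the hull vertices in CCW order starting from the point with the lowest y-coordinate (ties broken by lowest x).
Hull (CCW) = [(3, -9), (5, -3), (-6, 9), (-10, 5), (-7, -4)]

Graham scan procedure:
  1. Find the pivot p₀ = point with lowest y (tie → lowest x): (3, -9).
  2. Sort the remaining points by polar angle around p₀.
  3. Walk through sorted points, maintaining a stack; pop the top while the last three entries make a non-left turn (cross product ≤ 0).
  4. Final stack is the convex hull in CCW order: (3, -9), (5, -3), (-6, 9), (-10, 5), (-7, -4).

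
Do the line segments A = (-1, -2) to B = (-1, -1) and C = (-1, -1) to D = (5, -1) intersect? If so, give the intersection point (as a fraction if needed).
Yes; intersection at (-1, -1) (t = 1 on AB, s = 0 on CD)

Parametrize AB as A + t(B − A) = (-1 + 0 t, -2 + 1 t) and CD as C + s(D − C) = (-1 + 6 s, -1 + 0 s). Solve the linear system for (t, s). Determinant = 6 ≠ 0, so a unique intersection of the containing lines exists. Solution: t = 1, s = 0 — both in [0, 1], so the segments cross. Intersection point: (-1, -1).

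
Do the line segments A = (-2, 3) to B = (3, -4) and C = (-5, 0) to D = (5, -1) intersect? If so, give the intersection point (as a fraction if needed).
Yes; intersection at (7/13, -36/65) (t = 33/65 on AB, s = 36/65 on CD)

Parametrize AB as A + t(B − A) = (-2 + 5 t, 3 + -7 t) and CD as C + s(D − C) = (-5 + 10 s, 0 + -1 s). Solve the linear system for (t, s). Determinant = -65 ≠ 0, so a unique intersection of the containing lines exists. Solution: t = 33/65, s = 36/65 — both in [0, 1], so the segments cross. Intersection point: (7/13, -36/65).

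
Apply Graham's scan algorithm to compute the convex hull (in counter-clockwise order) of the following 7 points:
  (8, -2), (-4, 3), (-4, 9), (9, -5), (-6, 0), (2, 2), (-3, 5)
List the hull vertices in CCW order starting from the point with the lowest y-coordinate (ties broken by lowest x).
Hull (CCW) = [(9, -5), (8, -2), (-4, 9), (-6, 0)]

Graham scan procedure:
  1. Find the pivot p₀ = point with lowest y (tie → lowest x): (9, -5).
  2. Sort the remaining points by polar angle around p₀.
  3. Walk through sorted points, maintaining a stack; pop the top while the last three entries make a non-left turn (cross product ≤ 0).
  4. Final stack is the convex hull in CCW order: (9, -5), (8, -2), (-4, 9), (-6, 0).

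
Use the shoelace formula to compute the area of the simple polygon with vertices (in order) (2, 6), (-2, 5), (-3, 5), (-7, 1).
Area = 15/2

Shoelace formula: Area = (1/2) |Σ_i (x_i · y_{i+1} − x_{i+1} · y_i)| (indices mod n). Compute each cross term:
  (2)(5) − (-2)(6) = 22
  (-2)(5) − (-3)(5) = 5
  (-3)(1) − (-7)(5) = 32
  (-7)(6) − (2)(1) = -44
Sum = 15, so (signed) Area = 15/2 = 15/2, |Area| = 15/2.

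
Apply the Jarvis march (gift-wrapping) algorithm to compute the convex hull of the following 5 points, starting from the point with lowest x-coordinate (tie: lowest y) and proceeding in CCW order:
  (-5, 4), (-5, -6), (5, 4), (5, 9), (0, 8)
Hull (CCW) = [(-5, -6), (5, 4), (5, 9), (0, 8), (-5, 4)]

Jarvis march: at each step, from the current hull vertex p, select the next vertex q as the point such that every other point lies strictly to the left of (or on) the directed line p → q. (Equivalently: for every other point r, the cross product (q − p) × (r − p) ≥ 0.)
Starting point (lowest x, tie lowest y): (-5, -6). Wrap until returning to start. Resulting hull: (-5, -6), (5, 4), (5, 9), (0, 8), (-5, 4).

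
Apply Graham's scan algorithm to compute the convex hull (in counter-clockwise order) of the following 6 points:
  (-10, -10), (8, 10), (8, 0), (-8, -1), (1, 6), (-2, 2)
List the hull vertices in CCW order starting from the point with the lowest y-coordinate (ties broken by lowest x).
Hull (CCW) = [(-10, -10), (8, 0), (8, 10), (1, 6), (-8, -1)]

Graham scan procedure:
  1. Find the pivot p₀ = point with lowest y (tie → lowest x): (-10, -10).
  2. Sort the remaining points by polar angle around p₀.
  3. Walk through sorted points, maintaining a stack; pop the top while the last three entries make a non-left turn (cross product ≤ 0).
  4. Final stack is the convex hull in CCW order: (-10, -10), (8, 0), (8, 10), (1, 6), (-8, -1).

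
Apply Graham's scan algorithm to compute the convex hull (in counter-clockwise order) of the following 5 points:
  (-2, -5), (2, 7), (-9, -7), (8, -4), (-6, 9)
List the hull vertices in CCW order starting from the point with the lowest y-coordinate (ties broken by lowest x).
Hull (CCW) = [(-9, -7), (8, -4), (2, 7), (-6, 9)]

Graham scan procedure:
  1. Find the pivot p₀ = point with lowest y (tie → lowest x): (-9, -7).
  2. Sort the remaining points by polar angle around p₀.
  3. Walk through sorted points, maintaining a stack; pop the top while the last three entries make a non-left turn (cross product ≤ 0).
  4. Final stack is the convex hull in CCW order: (-9, -7), (8, -4), (2, 7), (-6, 9).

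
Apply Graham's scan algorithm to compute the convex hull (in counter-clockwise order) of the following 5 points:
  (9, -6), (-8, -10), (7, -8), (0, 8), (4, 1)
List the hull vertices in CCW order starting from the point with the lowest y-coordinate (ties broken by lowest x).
Hull (CCW) = [(-8, -10), (7, -8), (9, -6), (0, 8)]

Graham scan procedure:
  1. Find the pivot p₀ = point with lowest y (tie → lowest x): (-8, -10).
  2. Sort the remaining points by polar angle around p₀.
  3. Walk through sorted points, maintaining a stack; pop the top while the last three entries make a non-left turn (cross product ≤ 0).
  4. Final stack is the convex hull in CCW order: (-8, -10), (7, -8), (9, -6), (0, 8).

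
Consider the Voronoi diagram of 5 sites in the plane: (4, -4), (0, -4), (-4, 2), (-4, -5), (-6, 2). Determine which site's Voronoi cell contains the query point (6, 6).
Nearest site = (4, -4)

The Voronoi cell of site s contains exactly those query points closer to s than to any other site. Compute squared distances from q = (6, 6) to each site:
  (4 − 6)² + (-4 − 6)² = 104
  (-4 − 6)² + (2 − 6)² = 116
  (0 − 6)² + (-4 − 6)² = 136
  (-6 − 6)² + (2 − 6)² = 160
  (-4 − 6)² + (-5 − 6)² = 221
Minimum is attained by (4, -4), so q lies in its Voronoi cell.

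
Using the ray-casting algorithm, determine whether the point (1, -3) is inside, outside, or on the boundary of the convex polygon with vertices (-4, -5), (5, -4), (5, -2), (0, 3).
The point (1, -3) lies strictly inside the polygon

Cast a horizontal ray to the right from the query point and count how many polygon edges it crosses (each edge strictly once or zero times, handled with the usual half-open convention). 
Parity of crossings → odd ⇒ inside.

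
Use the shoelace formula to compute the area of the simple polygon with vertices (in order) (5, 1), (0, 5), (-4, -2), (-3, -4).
Area = 36

Shoelace formula: Area = (1/2) |Σ_i (x_i · y_{i+1} − x_{i+1} · y_i)| (indices mod n). Compute each cross term:
  (5)(5) − (0)(1) = 25
  (0)(-2) − (-4)(5) = 20
  (-4)(-4) − (-3)(-2) = 10
  (-3)(1) − (5)(-4) = 17
Sum = 72, so (signed) Area = 72/2 = 36, |Area| = 36.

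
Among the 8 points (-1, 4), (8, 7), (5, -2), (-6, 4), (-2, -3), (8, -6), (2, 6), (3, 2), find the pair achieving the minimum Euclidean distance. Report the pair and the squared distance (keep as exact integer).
Pair = ((-1, 4), (2, 6)); squared distance = 13

Compute all C(8, 2) = 28 pairwise squared distances (x_i − x_j)² + (y_i − y_j)². The minimum is 13, attained by the pair ((-1, 4), (2, 6)).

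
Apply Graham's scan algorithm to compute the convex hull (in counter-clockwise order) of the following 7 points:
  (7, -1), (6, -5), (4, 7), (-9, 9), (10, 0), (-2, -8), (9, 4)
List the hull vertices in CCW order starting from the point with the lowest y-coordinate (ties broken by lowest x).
Hull (CCW) = [(-2, -8), (6, -5), (10, 0), (9, 4), (4, 7), (-9, 9)]

Graham scan procedure:
  1. Find the pivot p₀ = point with lowest y (tie → lowest x): (-2, -8).
  2. Sort the remaining points by polar angle around p₀.
  3. Walk through sorted points, maintaining a stack; pop the top while the last three entries make a non-left turn (cross product ≤ 0).
  4. Final stack is the convex hull in CCW order: (-2, -8), (6, -5), (10, 0), (9, 4), (4, 7), (-9, 9).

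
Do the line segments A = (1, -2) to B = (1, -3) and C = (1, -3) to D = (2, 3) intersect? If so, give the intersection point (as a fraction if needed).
Yes; intersection at (1, -3) (t = 1 on AB, s = 0 on CD)

Parametrize AB as A + t(B − A) = (1 + 0 t, -2 + -1 t) and CD as C + s(D − C) = (1 + 1 s, -3 + 6 s). Solve the linear system for (t, s). Determinant = -1 ≠ 0, so a unique intersection of the containing lines exists. Solution: t = 1, s = 0 — both in [0, 1], so the segments cross. Intersection point: (1, -3).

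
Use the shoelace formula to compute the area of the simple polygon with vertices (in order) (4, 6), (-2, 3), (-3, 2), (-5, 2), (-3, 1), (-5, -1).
Area = 8

Shoelace formula: Area = (1/2) |Σ_i (x_i · y_{i+1} − x_{i+1} · y_i)| (indices mod n). Compute each cross term:
  (4)(3) − (-2)(6) = 24
  (-2)(2) − (-3)(3) = 5
  (-3)(2) − (-5)(2) = 4
  (-5)(1) − (-3)(2) = 1
  (-3)(-1) − (-5)(1) = 8
  (-5)(6) − (4)(-1) = -26
Sum = 16, so (signed) Area = 16/2 = 8, |Area| = 8.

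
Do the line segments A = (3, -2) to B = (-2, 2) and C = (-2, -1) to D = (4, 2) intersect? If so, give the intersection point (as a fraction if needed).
Yes; intersection at (4/13, 2/13) (t = 7/13 on AB, s = 5/13 on CD)

Parametrize AB as A + t(B − A) = (3 + -5 t, -2 + 4 t) and CD as C + s(D − C) = (-2 + 6 s, -1 + 3 s). Solve the linear system for (t, s). Determinant = 39 ≠ 0, so a unique intersection of the containing lines exists. Solution: t = 7/13, s = 5/13 — both in [0, 1], so the segments cross. Intersection point: (4/13, 2/13).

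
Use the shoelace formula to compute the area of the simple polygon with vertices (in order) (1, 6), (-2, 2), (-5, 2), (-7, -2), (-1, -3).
Area = 30

Shoelace formula: Area = (1/2) |Σ_i (x_i · y_{i+1} − x_{i+1} · y_i)| (indices mod n). Compute each cross term:
  (1)(2) − (-2)(6) = 14
  (-2)(2) − (-5)(2) = 6
  (-5)(-2) − (-7)(2) = 24
  (-7)(-3) − (-1)(-2) = 19
  (-1)(6) − (1)(-3) = -3
Sum = 60, so (signed) Area = 60/2 = 30, |Area| = 30.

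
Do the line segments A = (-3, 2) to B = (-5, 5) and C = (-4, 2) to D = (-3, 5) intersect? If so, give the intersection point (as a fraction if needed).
Yes; intersection at (-11/3, 3) (t = 1/3 on AB, s = 1/3 on CD)

Parametrize AB as A + t(B − A) = (-3 + -2 t, 2 + 3 t) and CD as C + s(D − C) = (-4 + 1 s, 2 + 3 s). Solve the linear system for (t, s). Determinant = 9 ≠ 0, so a unique intersection of the containing lines exists. Solution: t = 1/3, s = 1/3 — both in [0, 1], so the segments cross. Intersection point: (-11/3, 3).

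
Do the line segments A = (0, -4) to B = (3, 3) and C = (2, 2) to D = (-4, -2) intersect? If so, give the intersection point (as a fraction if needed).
No (intersection of containing lines falls outside at least one segment)

Parametrize and solve: t = 14/15, s = -2/15. At least one of these is outside [0, 1], so the segments do not intersect.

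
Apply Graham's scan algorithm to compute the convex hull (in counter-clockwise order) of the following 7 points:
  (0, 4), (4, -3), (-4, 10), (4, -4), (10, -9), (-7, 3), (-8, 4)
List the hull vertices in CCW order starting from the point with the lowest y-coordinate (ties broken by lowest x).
Hull (CCW) = [(10, -9), (-4, 10), (-8, 4), (-7, 3)]

Graham scan procedure:
  1. Find the pivot p₀ = point with lowest y (tie → lowest x): (10, -9).
  2. Sort the remaining points by polar angle around p₀.
  3. Walk through sorted points, maintaining a stack; pop the top while the last three entries make a non-left turn (cross product ≤ 0).
  4. Final stack is the convex hull in CCW order: (10, -9), (-4, 10), (-8, 4), (-7, 3).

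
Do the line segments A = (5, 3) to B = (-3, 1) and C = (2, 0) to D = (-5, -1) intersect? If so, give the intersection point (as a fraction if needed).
No (intersection of containing lines falls outside at least one segment)

Parametrize and solve: t = 3, s = 3. At least one of these is outside [0, 1], so the segments do not intersect.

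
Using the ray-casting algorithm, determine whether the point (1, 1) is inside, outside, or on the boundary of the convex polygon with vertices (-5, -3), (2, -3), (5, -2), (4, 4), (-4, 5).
The point (1, 1) lies strictly inside the polygon

Cast a horizontal ray to the right from the query point and count how many polygon edges it crosses (each edge strictly once or zero times, handled with the usual half-open convention). 
Parity of crossings → odd ⇒ inside.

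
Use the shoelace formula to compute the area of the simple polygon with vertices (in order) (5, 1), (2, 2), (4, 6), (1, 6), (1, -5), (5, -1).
Area = 53/2

Shoelace formula: Area = (1/2) |Σ_i (x_i · y_{i+1} − x_{i+1} · y_i)| (indices mod n). Compute each cross term:
  (5)(2) − (2)(1) = 8
  (2)(6) − (4)(2) = 4
  (4)(6) − (1)(6) = 18
  (1)(-5) − (1)(6) = -11
  (1)(-1) − (5)(-5) = 24
  (5)(1) − (5)(-1) = 10
Sum = 53, so (signed) Area = 53/2 = 53/2, |Area| = 53/2.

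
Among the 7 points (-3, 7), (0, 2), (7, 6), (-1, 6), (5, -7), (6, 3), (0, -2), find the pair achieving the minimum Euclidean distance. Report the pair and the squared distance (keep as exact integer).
Pair = ((-3, 7), (-1, 6)); squared distance = 5

Compute all C(7, 2) = 21 pairwise squared distances (x_i − x_j)² + (y_i − y_j)². The minimum is 5, attained by the pair ((-3, 7), (-1, 6)).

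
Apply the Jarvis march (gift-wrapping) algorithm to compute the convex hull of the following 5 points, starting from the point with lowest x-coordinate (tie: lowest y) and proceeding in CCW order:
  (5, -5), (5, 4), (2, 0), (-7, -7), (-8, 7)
Hull (CCW) = [(-8, 7), (-7, -7), (5, -5), (5, 4)]

Jarvis march: at each step, from the current hull vertex p, select the next vertex q as the point such that every other point lies strictly to the left of (or on) the directed line p → q. (Equivalently: for every other point r, the cross product (q − p) × (r − p) ≥ 0.)
Starting point (lowest x, tie lowest y): (-8, 7). Wrap until returning to start. Resulting hull: (-8, 7), (-7, -7), (5, -5), (5, 4).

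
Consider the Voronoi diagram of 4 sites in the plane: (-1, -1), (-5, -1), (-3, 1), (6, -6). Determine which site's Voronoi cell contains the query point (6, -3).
Nearest site = (6, -6)

The Voronoi cell of site s contains exactly those query points closer to s than to any other site. Compute squared distances from q = (6, -3) to each site:
  (6 − 6)² + (-6 − -3)² = 9
  (-1 − 6)² + (-1 − -3)² = 53
  (-3 − 6)² + (1 − -3)² = 97
  (-5 − 6)² + (-1 − -3)² = 125
Minimum is attained by (6, -6), so q lies in its Voronoi cell.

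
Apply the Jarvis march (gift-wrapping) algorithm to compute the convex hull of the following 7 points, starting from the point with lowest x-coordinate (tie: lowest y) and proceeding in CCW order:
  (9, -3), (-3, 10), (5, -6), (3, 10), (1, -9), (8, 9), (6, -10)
Hull (CCW) = [(-3, 10), (1, -9), (6, -10), (9, -3), (8, 9), (3, 10)]

Jarvis march: at each step, from the current hull vertex p, select the next vertex q as the point such that every other point lies strictly to the left of (or on) the directed line p → q. (Equivalently: for every other point r, the cross product (q − p) × (r − p) ≥ 0.)
Starting point (lowest x, tie lowest y): (-3, 10). Wrap until returning to start. Resulting hull: (-3, 10), (1, -9), (6, -10), (9, -3), (8, 9), (3, 10).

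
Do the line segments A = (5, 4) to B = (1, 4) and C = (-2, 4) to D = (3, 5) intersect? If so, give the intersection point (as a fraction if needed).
No (intersection of containing lines falls outside at least one segment)

Parametrize and solve: t = 7/4, s = 0. At least one of these is outside [0, 1], so the segments do not intersect.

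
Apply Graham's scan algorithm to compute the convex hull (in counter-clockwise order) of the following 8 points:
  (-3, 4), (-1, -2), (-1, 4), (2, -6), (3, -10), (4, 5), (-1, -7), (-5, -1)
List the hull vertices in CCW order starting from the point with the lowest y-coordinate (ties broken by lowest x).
Hull (CCW) = [(3, -10), (4, 5), (-3, 4), (-5, -1), (-1, -7)]

Graham scan procedure:
  1. Find the pivot p₀ = point with lowest y (tie → lowest x): (3, -10).
  2. Sort the remaining points by polar angle around p₀.
  3. Walk through sorted points, maintaining a stack; pop the top while the last three entries make a non-left turn (cross product ≤ 0).
  4. Final stack is the convex hull in CCW order: (3, -10), (4, 5), (-3, 4), (-5, -1), (-1, -7).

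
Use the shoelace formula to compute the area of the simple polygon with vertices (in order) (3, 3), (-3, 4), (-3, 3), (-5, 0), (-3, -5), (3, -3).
Area = 53

Shoelace formula: Area = (1/2) |Σ_i (x_i · y_{i+1} − x_{i+1} · y_i)| (indices mod n). Compute each cross term:
  (3)(4) − (-3)(3) = 21
  (-3)(3) − (-3)(4) = 3
  (-3)(0) − (-5)(3) = 15
  (-5)(-5) − (-3)(0) = 25
  (-3)(-3) − (3)(-5) = 24
  (3)(3) − (3)(-3) = 18
Sum = 106, so (signed) Area = 106/2 = 53, |Area| = 53.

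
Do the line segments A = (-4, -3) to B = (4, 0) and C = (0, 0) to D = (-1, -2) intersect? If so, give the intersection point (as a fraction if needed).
Yes; intersection at (-12/13, -24/13) (t = 5/13 on AB, s = 12/13 on CD)

Parametrize AB as A + t(B − A) = (-4 + 8 t, -3 + 3 t) and CD as C + s(D − C) = (0 + -1 s, 0 + -2 s). Solve the linear system for (t, s). Determinant = 13 ≠ 0, so a unique intersection of the containing lines exists. Solution: t = 5/13, s = 12/13 — both in [0, 1], so the segments cross. Intersection point: (-12/13, -24/13).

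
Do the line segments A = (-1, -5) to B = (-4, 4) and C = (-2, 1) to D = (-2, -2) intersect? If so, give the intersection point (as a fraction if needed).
Yes; intersection at (-2, -2) (t = 1/3 on AB, s = 1 on CD)

Parametrize AB as A + t(B − A) = (-1 + -3 t, -5 + 9 t) and CD as C + s(D − C) = (-2 + 0 s, 1 + -3 s). Solve the linear system for (t, s). Determinant = -9 ≠ 0, so a unique intersection of the containing lines exists. Solution: t = 1/3, s = 1 — both in [0, 1], so the segments cross. Intersection point: (-2, -2).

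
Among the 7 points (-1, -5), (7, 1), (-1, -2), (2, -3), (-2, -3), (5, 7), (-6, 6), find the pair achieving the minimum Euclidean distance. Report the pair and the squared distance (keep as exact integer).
Pair = ((-1, -2), (-2, -3)); squared distance = 2

Compute all C(7, 2) = 21 pairwise squared distances (x_i − x_j)² + (y_i − y_j)². The minimum is 2, attained by the pair ((-1, -2), (-2, -3)).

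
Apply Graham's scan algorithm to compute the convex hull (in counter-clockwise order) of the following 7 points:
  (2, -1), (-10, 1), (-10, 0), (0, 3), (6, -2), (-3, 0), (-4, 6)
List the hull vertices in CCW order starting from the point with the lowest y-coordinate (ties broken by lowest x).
Hull (CCW) = [(6, -2), (0, 3), (-4, 6), (-10, 1), (-10, 0)]

Graham scan procedure:
  1. Find the pivot p₀ = point with lowest y (tie → lowest x): (6, -2).
  2. Sort the remaining points by polar angle around p₀.
  3. Walk through sorted points, maintaining a stack; pop the top while the last three entries make a non-left turn (cross product ≤ 0).
  4. Final stack is the convex hull in CCW order: (6, -2), (0, 3), (-4, 6), (-10, 1), (-10, 0).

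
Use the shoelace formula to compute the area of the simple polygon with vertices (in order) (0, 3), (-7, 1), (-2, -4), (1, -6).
Area = 35

Shoelace formula: Area = (1/2) |Σ_i (x_i · y_{i+1} − x_{i+1} · y_i)| (indices mod n). Compute each cross term:
  (0)(1) − (-7)(3) = 21
  (-7)(-4) − (-2)(1) = 30
  (-2)(-6) − (1)(-4) = 16
  (1)(3) − (0)(-6) = 3
Sum = 70, so (signed) Area = 70/2 = 35, |Area| = 35.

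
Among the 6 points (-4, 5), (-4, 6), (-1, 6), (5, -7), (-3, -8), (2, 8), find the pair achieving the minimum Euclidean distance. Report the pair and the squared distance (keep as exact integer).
Pair = ((-4, 5), (-4, 6)); squared distance = 1

Compute all C(6, 2) = 15 pairwise squared distances (x_i − x_j)² + (y_i − y_j)². The minimum is 1, attained by the pair ((-4, 5), (-4, 6)).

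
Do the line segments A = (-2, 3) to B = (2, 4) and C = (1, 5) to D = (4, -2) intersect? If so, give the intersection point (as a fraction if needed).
Yes; intersection at (46/31, 120/31) (t = 27/31 on AB, s = 5/31 on CD)

Parametrize AB as A + t(B − A) = (-2 + 4 t, 3 + 1 t) and CD as C + s(D − C) = (1 + 3 s, 5 + -7 s). Solve the linear system for (t, s). Determinant = 31 ≠ 0, so a unique intersection of the containing lines exists. Solution: t = 27/31, s = 5/31 — both in [0, 1], so the segments cross. Intersection point: (46/31, 120/31).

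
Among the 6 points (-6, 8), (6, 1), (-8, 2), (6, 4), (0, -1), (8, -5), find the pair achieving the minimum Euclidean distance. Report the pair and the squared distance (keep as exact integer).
Pair = ((6, 1), (6, 4)); squared distance = 9

Compute all C(6, 2) = 15 pairwise squared distances (x_i − x_j)² + (y_i − y_j)². The minimum is 9, attained by the pair ((6, 1), (6, 4)).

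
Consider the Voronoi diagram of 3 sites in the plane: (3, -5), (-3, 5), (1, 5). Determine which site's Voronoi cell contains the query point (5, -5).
Nearest site = (3, -5)

The Voronoi cell of site s contains exactly those query points closer to s than to any other site. Compute squared distances from q = (5, -5) to each site:
  (3 − 5)² + (-5 − -5)² = 4
  (1 − 5)² + (5 − -5)² = 116
  (-3 − 5)² + (5 − -5)² = 164
Minimum is attained by (3, -5), so q lies in its Voronoi cell.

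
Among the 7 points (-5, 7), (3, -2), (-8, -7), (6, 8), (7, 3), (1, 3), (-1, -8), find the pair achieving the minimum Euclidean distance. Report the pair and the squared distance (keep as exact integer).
Pair = ((6, 8), (7, 3)); squared distance = 26

Compute all C(7, 2) = 21 pairwise squared distances (x_i − x_j)² + (y_i − y_j)². The minimum is 26, attained by the pair ((6, 8), (7, 3)).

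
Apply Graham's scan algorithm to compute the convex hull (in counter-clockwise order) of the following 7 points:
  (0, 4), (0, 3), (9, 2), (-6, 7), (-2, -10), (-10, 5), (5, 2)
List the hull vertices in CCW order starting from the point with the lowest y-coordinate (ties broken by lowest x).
Hull (CCW) = [(-2, -10), (9, 2), (-6, 7), (-10, 5)]

Graham scan procedure:
  1. Find the pivot p₀ = point with lowest y (tie → lowest x): (-2, -10).
  2. Sort the remaining points by polar angle around p₀.
  3. Walk through sorted points, maintaining a stack; pop the top while the last three entries make a non-left turn (cross product ≤ 0).
  4. Final stack is the convex hull in CCW order: (-2, -10), (9, 2), (-6, 7), (-10, 5).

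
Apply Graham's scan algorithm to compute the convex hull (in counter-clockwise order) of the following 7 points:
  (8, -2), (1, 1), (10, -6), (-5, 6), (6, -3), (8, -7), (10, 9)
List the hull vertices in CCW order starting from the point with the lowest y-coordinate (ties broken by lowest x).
Hull (CCW) = [(8, -7), (10, -6), (10, 9), (-5, 6)]

Graham scan procedure:
  1. Find the pivot p₀ = point with lowest y (tie → lowest x): (8, -7).
  2. Sort the remaining points by polar angle around p₀.
  3. Walk through sorted points, maintaining a stack; pop the top while the last three entries make a non-left turn (cross product ≤ 0).
  4. Final stack is the convex hull in CCW order: (8, -7), (10, -6), (10, 9), (-5, 6).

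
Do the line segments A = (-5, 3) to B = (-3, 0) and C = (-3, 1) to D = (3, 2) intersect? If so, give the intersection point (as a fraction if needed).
No (intersection of containing lines falls outside at least one segment)

Parametrize and solve: t = 7/10, s = -1/10. At least one of these is outside [0, 1], so the segments do not intersect.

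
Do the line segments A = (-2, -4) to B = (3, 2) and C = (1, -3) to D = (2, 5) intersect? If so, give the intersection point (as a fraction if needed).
Yes; intersection at (47/34, 1/17) (t = 23/34 on AB, s = 13/34 on CD)

Parametrize AB as A + t(B − A) = (-2 + 5 t, -4 + 6 t) and CD as C + s(D − C) = (1 + 1 s, -3 + 8 s). Solve the linear system for (t, s). Determinant = -34 ≠ 0, so a unique intersection of the containing lines exists. Solution: t = 23/34, s = 13/34 — both in [0, 1], so the segments cross. Intersection point: (47/34, 1/17).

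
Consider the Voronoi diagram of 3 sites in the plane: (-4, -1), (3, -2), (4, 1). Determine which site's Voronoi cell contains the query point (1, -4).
Nearest site = (3, -2)

The Voronoi cell of site s contains exactly those query points closer to s than to any other site. Compute squared distances from q = (1, -4) to each site:
  (3 − 1)² + (-2 − -4)² = 8
  (-4 − 1)² + (-1 − -4)² = 34
  (4 − 1)² + (1 − -4)² = 34
Minimum is attained by (3, -2), so q lies in its Voronoi cell.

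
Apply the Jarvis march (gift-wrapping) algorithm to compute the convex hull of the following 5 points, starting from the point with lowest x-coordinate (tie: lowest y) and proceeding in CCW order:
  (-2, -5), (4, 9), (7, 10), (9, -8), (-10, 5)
Hull (CCW) = [(-10, 5), (-2, -5), (9, -8), (7, 10)]

Jarvis march: at each step, from the current hull vertex p, select the next vertex q as the point such that every other point lies strictly to the left of (or on) the directed line p → q. (Equivalently: for every other point r, the cross product (q − p) × (r − p) ≥ 0.)
Starting point (lowest x, tie lowest y): (-10, 5). Wrap until returning to start. Resulting hull: (-10, 5), (-2, -5), (9, -8), (7, 10).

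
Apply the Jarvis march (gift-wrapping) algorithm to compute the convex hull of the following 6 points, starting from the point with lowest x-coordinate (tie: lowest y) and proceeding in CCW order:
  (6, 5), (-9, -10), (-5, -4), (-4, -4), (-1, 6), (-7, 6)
Hull (CCW) = [(-9, -10), (6, 5), (-1, 6), (-7, 6)]

Jarvis march: at each step, from the current hull vertex p, select the next vertex q as the point such that every other point lies strictly to the left of (or on) the directed line p → q. (Equivalently: for every other point r, the cross product (q − p) × (r − p) ≥ 0.)
Starting point (lowest x, tie lowest y): (-9, -10). Wrap until returning to start. Resulting hull: (-9, -10), (6, 5), (-1, 6), (-7, 6).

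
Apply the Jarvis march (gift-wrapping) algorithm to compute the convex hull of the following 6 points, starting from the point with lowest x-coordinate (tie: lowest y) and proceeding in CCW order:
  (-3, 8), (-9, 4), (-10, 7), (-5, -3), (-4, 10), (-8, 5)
Hull (CCW) = [(-10, 7), (-9, 4), (-5, -3), (-3, 8), (-4, 10)]

Jarvis march: at each step, from the current hull vertex p, select the next vertex q as the point such that every other point lies strictly to the left of (or on) the directed line p → q. (Equivalently: for every other point r, the cross product (q − p) × (r − p) ≥ 0.)
Starting point (lowest x, tie lowest y): (-10, 7). Wrap until returning to start. Resulting hull: (-10, 7), (-9, 4), (-5, -3), (-3, 8), (-4, 10).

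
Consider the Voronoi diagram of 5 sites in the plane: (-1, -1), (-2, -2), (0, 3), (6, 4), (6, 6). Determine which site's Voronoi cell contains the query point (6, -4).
Nearest site = (-1, -1)

The Voronoi cell of site s contains exactly those query points closer to s than to any other site. Compute squared distances from q = (6, -4) to each site:
  (-1 − 6)² + (-1 − -4)² = 58
  (6 − 6)² + (4 − -4)² = 64
  (-2 − 6)² + (-2 − -4)² = 68
  (0 − 6)² + (3 − -4)² = 85
  (6 − 6)² + (6 − -4)² = 100
Minimum is attained by (-1, -1), so q lies in its Voronoi cell.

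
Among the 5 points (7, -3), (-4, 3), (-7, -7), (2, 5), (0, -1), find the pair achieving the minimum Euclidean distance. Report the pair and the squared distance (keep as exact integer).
Pair = ((-4, 3), (0, -1)); squared distance = 32

Compute all C(5, 2) = 10 pairwise squared distances (x_i − x_j)² + (y_i − y_j)². The minimum is 32, attained by the pair ((-4, 3), (0, -1)).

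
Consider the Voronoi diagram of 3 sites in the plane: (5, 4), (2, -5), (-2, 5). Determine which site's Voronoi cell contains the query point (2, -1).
Nearest site = (2, -5)

The Voronoi cell of site s contains exactly those query points closer to s than to any other site. Compute squared distances from q = (2, -1) to each site:
  (2 − 2)² + (-5 − -1)² = 16
  (5 − 2)² + (4 − -1)² = 34
  (-2 − 2)² + (5 − -1)² = 52
Minimum is attained by (2, -5), so q lies in its Voronoi cell.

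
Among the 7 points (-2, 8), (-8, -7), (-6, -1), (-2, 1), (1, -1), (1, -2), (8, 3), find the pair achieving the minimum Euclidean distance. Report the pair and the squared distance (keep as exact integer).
Pair = ((1, -1), (1, -2)); squared distance = 1

Compute all C(7, 2) = 21 pairwise squared distances (x_i − x_j)² + (y_i − y_j)². The minimum is 1, attained by the pair ((1, -1), (1, -2)).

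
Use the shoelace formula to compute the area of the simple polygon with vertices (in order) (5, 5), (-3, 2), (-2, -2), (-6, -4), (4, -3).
Area = 50

Shoelace formula: Area = (1/2) |Σ_i (x_i · y_{i+1} − x_{i+1} · y_i)| (indices mod n). Compute each cross term:
  (5)(2) − (-3)(5) = 25
  (-3)(-2) − (-2)(2) = 10
  (-2)(-4) − (-6)(-2) = -4
  (-6)(-3) − (4)(-4) = 34
  (4)(5) − (5)(-3) = 35
Sum = 100, so (signed) Area = 100/2 = 50, |Area| = 50.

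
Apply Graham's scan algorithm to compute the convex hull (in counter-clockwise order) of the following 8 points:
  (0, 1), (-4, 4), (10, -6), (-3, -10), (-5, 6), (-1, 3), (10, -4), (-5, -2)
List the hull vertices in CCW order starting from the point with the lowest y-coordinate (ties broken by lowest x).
Hull (CCW) = [(-3, -10), (10, -6), (10, -4), (-5, 6), (-5, -2)]

Graham scan procedure:
  1. Find the pivot p₀ = point with lowest y (tie → lowest x): (-3, -10).
  2. Sort the remaining points by polar angle around p₀.
  3. Walk through sorted points, maintaining a stack; pop the top while the last three entries make a non-left turn (cross product ≤ 0).
  4. Final stack is the convex hull in CCW order: (-3, -10), (10, -6), (10, -4), (-5, 6), (-5, -2).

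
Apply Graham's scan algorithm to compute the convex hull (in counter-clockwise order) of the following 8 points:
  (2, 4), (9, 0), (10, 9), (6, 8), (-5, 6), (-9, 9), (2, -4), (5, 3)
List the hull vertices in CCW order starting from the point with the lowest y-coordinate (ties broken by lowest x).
Hull (CCW) = [(2, -4), (9, 0), (10, 9), (-9, 9)]

Graham scan procedure:
  1. Find the pivot p₀ = point with lowest y (tie → lowest x): (2, -4).
  2. Sort the remaining points by polar angle around p₀.
  3. Walk through sorted points, maintaining a stack; pop the top while the last three entries make a non-left turn (cross product ≤ 0).
  4. Final stack is the convex hull in CCW order: (2, -4), (9, 0), (10, 9), (-9, 9).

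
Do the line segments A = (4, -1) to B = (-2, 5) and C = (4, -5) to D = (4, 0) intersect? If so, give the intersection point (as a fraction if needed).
Yes; intersection at (4, -1) (t = 0 on AB, s = 4/5 on CD)

Parametrize AB as A + t(B − A) = (4 + -6 t, -1 + 6 t) and CD as C + s(D − C) = (4 + 0 s, -5 + 5 s). Solve the linear system for (t, s). Determinant = 30 ≠ 0, so a unique intersection of the containing lines exists. Solution: t = 0, s = 4/5 — both in [0, 1], so the segments cross. Intersection point: (4, -1).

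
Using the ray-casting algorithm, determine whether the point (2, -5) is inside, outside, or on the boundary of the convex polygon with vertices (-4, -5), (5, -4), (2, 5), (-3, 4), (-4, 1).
The point (2, -5) lies strictly outside the polygon

Cast a horizontal ray to the right from the query point and count how many polygon edges it crosses (each edge strictly once or zero times, handled with the usual half-open convention). 
Parity of crossings → even ⇒ outside.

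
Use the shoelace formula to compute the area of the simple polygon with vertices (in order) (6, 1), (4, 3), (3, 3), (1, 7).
Area = 3

Shoelace formula: Area = (1/2) |Σ_i (x_i · y_{i+1} − x_{i+1} · y_i)| (indices mod n). Compute each cross term:
  (6)(3) − (4)(1) = 14
  (4)(3) − (3)(3) = 3
  (3)(7) − (1)(3) = 18
  (1)(1) − (6)(7) = -41
Sum = -6, so (signed) Area = -6/2 = -3, |Area| = 3.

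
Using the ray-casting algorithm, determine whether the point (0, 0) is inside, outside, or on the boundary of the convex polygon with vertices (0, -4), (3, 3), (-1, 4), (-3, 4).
The point (0, 0) lies strictly inside the polygon

Cast a horizontal ray to the right from the query point and count how many polygon edges it crosses (each edge strictly once or zero times, handled with the usual half-open convention). 
Parity of crossings → odd ⇒ inside.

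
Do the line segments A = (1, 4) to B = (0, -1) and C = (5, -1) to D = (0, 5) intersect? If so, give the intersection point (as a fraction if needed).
Yes; intersection at (30/31, 119/31) (t = 1/31 on AB, s = 25/31 on CD)

Parametrize AB as A + t(B − A) = (1 + -1 t, 4 + -5 t) and CD as C + s(D − C) = (5 + -5 s, -1 + 6 s). Solve the linear system for (t, s). Determinant = 31 ≠ 0, so a unique intersection of the containing lines exists. Solution: t = 1/31, s = 25/31 — both in [0, 1], so the segments cross. Intersection point: (30/31, 119/31).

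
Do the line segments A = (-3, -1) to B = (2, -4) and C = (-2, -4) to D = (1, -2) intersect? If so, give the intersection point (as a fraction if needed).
Yes; intersection at (-2/19, -52/19) (t = 11/19 on AB, s = 12/19 on CD)

Parametrize AB as A + t(B − A) = (-3 + 5 t, -1 + -3 t) and CD as C + s(D − C) = (-2 + 3 s, -4 + 2 s). Solve the linear system for (t, s). Determinant = -19 ≠ 0, so a unique intersection of the containing lines exists. Solution: t = 11/19, s = 12/19 — both in [0, 1], so the segments cross. Intersection point: (-2/19, -52/19).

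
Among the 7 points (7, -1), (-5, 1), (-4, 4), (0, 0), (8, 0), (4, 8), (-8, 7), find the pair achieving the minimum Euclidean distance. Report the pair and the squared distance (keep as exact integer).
Pair = ((7, -1), (8, 0)); squared distance = 2

Compute all C(7, 2) = 21 pairwise squared distances (x_i − x_j)² + (y_i − y_j)². The minimum is 2, attained by the pair ((7, -1), (8, 0)).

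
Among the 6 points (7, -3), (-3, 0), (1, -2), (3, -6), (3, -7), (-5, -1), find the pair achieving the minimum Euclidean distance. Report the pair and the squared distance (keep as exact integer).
Pair = ((3, -6), (3, -7)); squared distance = 1

Compute all C(6, 2) = 15 pairwise squared distances (x_i − x_j)² + (y_i − y_j)². The minimum is 1, attained by the pair ((3, -6), (3, -7)).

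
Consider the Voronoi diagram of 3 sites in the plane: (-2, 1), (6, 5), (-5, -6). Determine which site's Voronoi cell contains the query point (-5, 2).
Nearest site = (-2, 1)

The Voronoi cell of site s contains exactly those query points closer to s than to any other site. Compute squared distances from q = (-5, 2) to each site:
  (-2 − -5)² + (1 − 2)² = 10
  (-5 − -5)² + (-6 − 2)² = 64
  (6 − -5)² + (5 − 2)² = 130
Minimum is attained by (-2, 1), so q lies in its Voronoi cell.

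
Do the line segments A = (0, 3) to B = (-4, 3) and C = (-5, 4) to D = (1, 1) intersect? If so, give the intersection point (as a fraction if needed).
Yes; intersection at (-3, 3) (t = 3/4 on AB, s = 1/3 on CD)

Parametrize AB as A + t(B − A) = (0 + -4 t, 3 + 0 t) and CD as C + s(D − C) = (-5 + 6 s, 4 + -3 s). Solve the linear system for (t, s). Determinant = -12 ≠ 0, so a unique intersection of the containing lines exists. Solution: t = 3/4, s = 1/3 — both in [0, 1], so the segments cross. Intersection point: (-3, 3).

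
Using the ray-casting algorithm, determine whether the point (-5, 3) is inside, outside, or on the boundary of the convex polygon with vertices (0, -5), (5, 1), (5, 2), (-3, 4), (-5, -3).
The point (-5, 3) lies strictly outside the polygon

Cast a horizontal ray to the right from the query point and count how many polygon edges it crosses (each edge strictly once or zero times, handled with the usual half-open convention). 
Parity of crossings → even ⇒ outside.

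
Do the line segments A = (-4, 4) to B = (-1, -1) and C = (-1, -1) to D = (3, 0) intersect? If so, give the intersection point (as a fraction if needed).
Yes; intersection at (-1, -1) (t = 1 on AB, s = 0 on CD)

Parametrize AB as A + t(B − A) = (-4 + 3 t, 4 + -5 t) and CD as C + s(D − C) = (-1 + 4 s, -1 + 1 s). Solve the linear system for (t, s). Determinant = -23 ≠ 0, so a unique intersection of the containing lines exists. Solution: t = 1, s = 0 — both in [0, 1], so the segments cross. Intersection point: (-1, -1).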